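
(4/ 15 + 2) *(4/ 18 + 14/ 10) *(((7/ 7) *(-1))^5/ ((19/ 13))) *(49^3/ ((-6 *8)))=1898031317/ 307800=6166.44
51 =51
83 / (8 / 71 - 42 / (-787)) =4637791 / 9278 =499.87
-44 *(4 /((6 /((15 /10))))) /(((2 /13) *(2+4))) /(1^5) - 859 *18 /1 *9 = -417617 /3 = -139205.67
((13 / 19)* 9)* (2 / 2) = 117 / 19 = 6.16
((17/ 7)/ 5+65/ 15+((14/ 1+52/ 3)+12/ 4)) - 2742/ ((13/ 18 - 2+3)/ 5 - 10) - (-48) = 33864119/ 91245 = 371.13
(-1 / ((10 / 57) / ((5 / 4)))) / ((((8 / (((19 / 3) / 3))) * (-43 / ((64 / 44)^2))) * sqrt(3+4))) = 1444 * sqrt(7) / 109263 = 0.03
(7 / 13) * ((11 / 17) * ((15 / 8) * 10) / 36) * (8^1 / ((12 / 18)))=1925 / 884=2.18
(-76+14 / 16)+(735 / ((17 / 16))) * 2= 177943 / 136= 1308.40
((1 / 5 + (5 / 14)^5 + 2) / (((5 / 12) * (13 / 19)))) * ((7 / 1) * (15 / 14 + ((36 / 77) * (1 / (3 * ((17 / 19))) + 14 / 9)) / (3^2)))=622228244411 / 9805876080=63.45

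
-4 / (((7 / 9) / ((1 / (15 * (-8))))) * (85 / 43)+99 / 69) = 11868 / 543143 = 0.02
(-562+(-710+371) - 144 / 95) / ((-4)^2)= -85739 / 1520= -56.41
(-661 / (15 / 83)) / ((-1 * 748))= 54863 / 11220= 4.89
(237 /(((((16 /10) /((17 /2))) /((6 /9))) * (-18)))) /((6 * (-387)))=0.02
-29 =-29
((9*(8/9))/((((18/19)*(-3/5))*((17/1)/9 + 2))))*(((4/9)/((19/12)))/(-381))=64/24003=0.00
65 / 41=1.59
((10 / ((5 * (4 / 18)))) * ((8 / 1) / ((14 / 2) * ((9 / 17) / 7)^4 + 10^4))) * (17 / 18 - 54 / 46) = -0.00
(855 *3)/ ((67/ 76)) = 194940/ 67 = 2909.55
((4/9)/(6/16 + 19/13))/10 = 208/8595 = 0.02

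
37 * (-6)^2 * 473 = 630036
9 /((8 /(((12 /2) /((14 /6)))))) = 81 /28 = 2.89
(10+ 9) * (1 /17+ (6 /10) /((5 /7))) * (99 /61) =718542 /25925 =27.72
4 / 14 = 2 / 7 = 0.29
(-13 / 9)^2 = 169 / 81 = 2.09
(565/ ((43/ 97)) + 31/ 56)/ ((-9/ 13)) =-4435041/ 2408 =-1841.79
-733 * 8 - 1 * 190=-6054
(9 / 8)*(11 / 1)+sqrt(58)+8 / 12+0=sqrt(58)+313 / 24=20.66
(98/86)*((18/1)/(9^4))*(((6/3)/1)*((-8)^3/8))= -12544/31347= -0.40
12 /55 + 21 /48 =577 /880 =0.66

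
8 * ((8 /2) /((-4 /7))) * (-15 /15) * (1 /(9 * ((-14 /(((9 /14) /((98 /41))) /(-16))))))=41 /5488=0.01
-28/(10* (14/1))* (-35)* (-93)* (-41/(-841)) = -26691/841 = -31.74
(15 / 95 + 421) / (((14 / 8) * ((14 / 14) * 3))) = 32008 / 399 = 80.22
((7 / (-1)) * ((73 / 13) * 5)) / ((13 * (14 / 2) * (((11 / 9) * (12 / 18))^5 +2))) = -5237351055 / 5720894374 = -0.92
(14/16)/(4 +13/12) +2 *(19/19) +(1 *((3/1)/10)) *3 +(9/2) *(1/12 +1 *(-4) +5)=19391/2440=7.95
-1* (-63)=63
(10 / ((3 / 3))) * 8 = 80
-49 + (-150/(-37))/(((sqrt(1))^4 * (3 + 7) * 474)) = -49.00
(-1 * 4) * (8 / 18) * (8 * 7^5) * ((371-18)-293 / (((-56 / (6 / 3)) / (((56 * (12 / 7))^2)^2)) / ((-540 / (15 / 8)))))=550664624987200640 / 9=61184958331911182.22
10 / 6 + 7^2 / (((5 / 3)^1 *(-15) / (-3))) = 566 / 75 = 7.55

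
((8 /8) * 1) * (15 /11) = 15 /11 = 1.36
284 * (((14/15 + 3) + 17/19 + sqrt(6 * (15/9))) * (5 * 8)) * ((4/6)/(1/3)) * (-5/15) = -6252544/171 -22720 * sqrt(10)/3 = -60513.57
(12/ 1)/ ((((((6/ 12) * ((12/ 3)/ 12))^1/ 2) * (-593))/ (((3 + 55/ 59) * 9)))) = -300672/ 34987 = -8.59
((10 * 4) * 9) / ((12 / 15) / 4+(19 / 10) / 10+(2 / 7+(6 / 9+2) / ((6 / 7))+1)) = 2268000 / 30157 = 75.21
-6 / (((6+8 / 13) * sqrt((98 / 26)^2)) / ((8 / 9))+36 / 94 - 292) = 190632 / 8373995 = 0.02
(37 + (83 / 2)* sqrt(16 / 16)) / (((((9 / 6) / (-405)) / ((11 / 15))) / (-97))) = 1507671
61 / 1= 61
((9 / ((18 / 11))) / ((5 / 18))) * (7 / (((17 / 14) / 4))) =38808 / 85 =456.56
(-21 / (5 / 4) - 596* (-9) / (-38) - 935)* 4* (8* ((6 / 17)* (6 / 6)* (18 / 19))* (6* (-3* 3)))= 19377356544 / 30685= 631492.80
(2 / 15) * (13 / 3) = 0.58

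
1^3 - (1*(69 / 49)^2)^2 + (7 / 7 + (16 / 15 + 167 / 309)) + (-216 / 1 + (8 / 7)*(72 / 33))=-20949655617092 / 97972792995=-213.83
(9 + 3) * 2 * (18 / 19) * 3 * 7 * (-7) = -63504 / 19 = -3342.32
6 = 6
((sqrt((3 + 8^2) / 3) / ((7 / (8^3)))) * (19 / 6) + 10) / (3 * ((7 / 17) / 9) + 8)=102 / 83 + 82688 * sqrt(201) / 8715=135.74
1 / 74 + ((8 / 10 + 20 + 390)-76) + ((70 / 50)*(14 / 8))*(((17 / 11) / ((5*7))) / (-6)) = 81757057 / 244200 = 334.80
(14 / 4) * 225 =1575 / 2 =787.50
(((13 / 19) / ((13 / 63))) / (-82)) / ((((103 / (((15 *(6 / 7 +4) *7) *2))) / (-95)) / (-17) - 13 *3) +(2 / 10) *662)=-0.00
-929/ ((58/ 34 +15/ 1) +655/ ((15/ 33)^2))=-78965/ 270887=-0.29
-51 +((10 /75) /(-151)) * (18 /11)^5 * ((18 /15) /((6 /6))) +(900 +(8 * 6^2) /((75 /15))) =551175799893 /607967525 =906.59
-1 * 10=-10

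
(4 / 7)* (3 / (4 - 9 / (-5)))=60 / 203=0.30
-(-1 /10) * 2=0.20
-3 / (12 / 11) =-11 / 4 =-2.75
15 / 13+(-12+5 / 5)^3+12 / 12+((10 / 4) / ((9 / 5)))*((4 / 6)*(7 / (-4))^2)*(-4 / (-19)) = -35432375 / 26676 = -1328.25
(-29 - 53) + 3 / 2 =-161 / 2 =-80.50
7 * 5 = 35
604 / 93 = 6.49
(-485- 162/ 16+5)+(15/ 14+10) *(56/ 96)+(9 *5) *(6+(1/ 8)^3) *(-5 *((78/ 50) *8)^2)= -126489091/ 600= -210815.15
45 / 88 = 0.51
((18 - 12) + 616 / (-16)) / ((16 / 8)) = -65 / 4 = -16.25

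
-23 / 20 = -1.15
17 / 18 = 0.94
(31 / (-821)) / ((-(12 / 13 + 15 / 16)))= 6448 / 317727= 0.02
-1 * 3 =-3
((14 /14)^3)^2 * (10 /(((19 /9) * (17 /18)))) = 1620 /323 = 5.02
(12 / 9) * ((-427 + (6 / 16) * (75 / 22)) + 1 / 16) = -6243 / 11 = -567.55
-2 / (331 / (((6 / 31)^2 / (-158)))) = 0.00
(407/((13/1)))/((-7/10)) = -4070/91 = -44.73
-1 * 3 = -3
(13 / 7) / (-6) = -13 / 42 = -0.31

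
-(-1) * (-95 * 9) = -855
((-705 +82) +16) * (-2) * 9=10926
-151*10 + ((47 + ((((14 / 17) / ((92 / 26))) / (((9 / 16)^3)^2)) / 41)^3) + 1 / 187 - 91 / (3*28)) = -39834758828536995550512174964261147 / 27208192320780487051073381275284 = -1464.07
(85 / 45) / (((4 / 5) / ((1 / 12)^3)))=85 / 62208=0.00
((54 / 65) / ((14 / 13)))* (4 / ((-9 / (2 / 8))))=-3 / 35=-0.09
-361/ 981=-0.37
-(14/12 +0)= -1.17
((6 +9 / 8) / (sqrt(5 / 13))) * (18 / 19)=27 * sqrt(65) / 20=10.88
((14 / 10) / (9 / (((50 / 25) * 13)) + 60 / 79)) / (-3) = -14378 / 34065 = -0.42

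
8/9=0.89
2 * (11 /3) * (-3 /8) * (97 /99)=-97 /36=-2.69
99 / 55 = 1.80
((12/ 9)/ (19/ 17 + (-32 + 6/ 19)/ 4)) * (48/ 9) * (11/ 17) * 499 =-13349248/ 39555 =-337.49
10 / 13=0.77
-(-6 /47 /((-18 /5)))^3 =-125 /2803221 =-0.00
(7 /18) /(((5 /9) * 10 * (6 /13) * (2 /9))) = 273 /400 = 0.68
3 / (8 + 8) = 3 / 16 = 0.19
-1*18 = -18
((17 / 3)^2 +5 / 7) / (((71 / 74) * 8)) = 19129 / 4473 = 4.28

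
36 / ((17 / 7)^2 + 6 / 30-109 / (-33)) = 291060 / 76007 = 3.83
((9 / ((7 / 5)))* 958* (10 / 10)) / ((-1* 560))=-4311 / 392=-11.00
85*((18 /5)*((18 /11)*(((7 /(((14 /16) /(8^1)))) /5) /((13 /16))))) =5640192 /715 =7888.38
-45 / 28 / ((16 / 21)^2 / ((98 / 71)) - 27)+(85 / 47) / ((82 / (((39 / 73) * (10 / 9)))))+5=983804542739 / 193908221292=5.07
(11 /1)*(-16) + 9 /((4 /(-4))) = -185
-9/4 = -2.25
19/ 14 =1.36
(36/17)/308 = 9/1309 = 0.01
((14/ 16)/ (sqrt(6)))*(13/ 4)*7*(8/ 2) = 637*sqrt(6)/ 48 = 32.51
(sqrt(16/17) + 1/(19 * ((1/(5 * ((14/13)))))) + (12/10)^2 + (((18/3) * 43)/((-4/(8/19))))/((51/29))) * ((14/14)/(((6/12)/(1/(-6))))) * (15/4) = 720093/41990 - 5 * sqrt(17)/17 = 15.94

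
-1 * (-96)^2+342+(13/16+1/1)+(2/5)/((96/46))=-2129279/240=-8872.00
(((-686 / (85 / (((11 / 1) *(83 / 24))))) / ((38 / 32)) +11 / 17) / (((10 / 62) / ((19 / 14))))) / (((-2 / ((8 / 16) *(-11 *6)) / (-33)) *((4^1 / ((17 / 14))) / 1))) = 14060634753 / 39200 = 358689.66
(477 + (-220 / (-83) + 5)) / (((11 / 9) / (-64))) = -23170176 / 913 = -25378.07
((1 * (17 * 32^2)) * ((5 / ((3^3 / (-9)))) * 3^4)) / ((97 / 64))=-150405120 / 97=-1550568.25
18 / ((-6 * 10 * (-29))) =3 / 290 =0.01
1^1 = 1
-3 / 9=-1 / 3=-0.33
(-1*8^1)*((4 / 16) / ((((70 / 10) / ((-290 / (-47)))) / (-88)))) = 51040 / 329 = 155.14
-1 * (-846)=846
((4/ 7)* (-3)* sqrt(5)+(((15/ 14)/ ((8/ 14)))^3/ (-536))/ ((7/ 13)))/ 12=-sqrt(5)/ 7 - 14625/ 7684096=-0.32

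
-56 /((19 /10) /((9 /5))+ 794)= -1008 /14311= -0.07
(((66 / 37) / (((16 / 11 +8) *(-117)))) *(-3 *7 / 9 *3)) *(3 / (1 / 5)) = 4235 / 25012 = 0.17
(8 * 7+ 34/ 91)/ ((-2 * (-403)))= 2565/ 36673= 0.07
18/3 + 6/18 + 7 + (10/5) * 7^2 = 334/3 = 111.33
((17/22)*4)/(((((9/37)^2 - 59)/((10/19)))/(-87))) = 4049502/1686421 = 2.40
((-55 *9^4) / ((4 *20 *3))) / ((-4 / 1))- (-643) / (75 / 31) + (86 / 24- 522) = 591587 / 4800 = 123.25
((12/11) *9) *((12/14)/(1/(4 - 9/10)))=10044/385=26.09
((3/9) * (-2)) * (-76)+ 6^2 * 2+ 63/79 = 29261/237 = 123.46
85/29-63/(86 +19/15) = 11980/5423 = 2.21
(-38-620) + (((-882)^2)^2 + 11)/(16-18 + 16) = 43226124326.79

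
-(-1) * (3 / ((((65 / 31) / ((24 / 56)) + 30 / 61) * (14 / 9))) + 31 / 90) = 1352096 / 1924335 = 0.70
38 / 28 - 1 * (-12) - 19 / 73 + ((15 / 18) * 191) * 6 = 989395 / 1022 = 968.10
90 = 90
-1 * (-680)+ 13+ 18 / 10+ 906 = 8004 / 5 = 1600.80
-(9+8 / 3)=-35 / 3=-11.67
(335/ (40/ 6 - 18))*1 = -1005/ 34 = -29.56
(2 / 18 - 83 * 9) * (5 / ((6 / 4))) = -67220 / 27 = -2489.63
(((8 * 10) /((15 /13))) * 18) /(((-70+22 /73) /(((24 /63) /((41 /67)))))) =-508664 /45633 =-11.15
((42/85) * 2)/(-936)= -0.00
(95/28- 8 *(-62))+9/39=181863/364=499.62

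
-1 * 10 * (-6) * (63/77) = 540/11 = 49.09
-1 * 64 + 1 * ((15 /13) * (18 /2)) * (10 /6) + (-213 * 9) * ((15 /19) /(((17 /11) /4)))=-16643921 /4199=-3963.78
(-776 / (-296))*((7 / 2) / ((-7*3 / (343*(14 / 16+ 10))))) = -964859 / 592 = -1629.83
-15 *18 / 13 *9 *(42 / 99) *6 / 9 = -7560 / 143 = -52.87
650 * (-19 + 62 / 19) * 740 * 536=-77086984000 / 19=-4057209684.21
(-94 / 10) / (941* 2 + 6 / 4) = -94 / 18835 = -0.00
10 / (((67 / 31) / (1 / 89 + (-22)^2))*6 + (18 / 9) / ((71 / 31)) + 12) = 158020795 / 203847326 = 0.78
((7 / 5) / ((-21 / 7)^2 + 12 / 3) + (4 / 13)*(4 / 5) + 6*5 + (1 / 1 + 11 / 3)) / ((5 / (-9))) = -20487 / 325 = -63.04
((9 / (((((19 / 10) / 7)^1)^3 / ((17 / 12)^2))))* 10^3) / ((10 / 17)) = 10532243750 / 6859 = 1535536.34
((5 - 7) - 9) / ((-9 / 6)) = 7.33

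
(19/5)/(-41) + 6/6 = 186/205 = 0.91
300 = 300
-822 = -822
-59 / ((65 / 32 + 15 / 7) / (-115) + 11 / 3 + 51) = -911904 / 844367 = -1.08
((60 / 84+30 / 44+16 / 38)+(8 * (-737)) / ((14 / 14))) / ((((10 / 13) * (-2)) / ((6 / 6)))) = 3831.22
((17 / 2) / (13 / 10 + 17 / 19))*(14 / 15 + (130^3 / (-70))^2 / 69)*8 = 207874587856784 / 469959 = 442324942.93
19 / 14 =1.36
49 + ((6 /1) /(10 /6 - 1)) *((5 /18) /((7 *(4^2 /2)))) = 5493 /112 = 49.04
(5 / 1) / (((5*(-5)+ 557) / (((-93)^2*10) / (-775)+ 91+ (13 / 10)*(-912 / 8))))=-211 / 133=-1.59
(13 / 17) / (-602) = -13 / 10234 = -0.00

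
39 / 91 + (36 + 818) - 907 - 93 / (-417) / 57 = -2915447 / 55461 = -52.57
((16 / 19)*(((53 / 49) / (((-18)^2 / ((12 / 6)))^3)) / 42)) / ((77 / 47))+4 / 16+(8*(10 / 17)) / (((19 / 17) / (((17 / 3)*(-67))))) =-5115000504084209 / 3200182521228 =-1598.35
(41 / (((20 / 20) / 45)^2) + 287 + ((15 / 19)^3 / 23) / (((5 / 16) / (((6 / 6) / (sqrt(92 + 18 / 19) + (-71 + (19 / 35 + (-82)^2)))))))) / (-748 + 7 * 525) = 356375055303619009792 / 12520522694748250507 - 6615000 * sqrt(33554) / 237889931200216759633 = 28.46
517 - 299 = 218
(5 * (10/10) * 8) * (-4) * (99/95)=-3168/19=-166.74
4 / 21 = 0.19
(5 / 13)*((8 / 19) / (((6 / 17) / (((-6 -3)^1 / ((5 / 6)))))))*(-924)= 1130976 / 247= 4578.85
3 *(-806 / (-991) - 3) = -6501 / 991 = -6.56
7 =7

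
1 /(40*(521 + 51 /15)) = 1 /20976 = 0.00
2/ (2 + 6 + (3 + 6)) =2/ 17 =0.12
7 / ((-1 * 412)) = -7 / 412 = -0.02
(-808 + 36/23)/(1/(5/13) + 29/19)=-440515/2254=-195.44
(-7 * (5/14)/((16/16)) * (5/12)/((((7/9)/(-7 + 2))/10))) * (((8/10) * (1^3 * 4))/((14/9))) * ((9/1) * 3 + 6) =222750/49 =4545.92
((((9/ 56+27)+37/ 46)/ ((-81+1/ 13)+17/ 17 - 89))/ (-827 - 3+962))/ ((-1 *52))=36019/ 1493420544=0.00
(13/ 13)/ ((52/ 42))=21/ 26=0.81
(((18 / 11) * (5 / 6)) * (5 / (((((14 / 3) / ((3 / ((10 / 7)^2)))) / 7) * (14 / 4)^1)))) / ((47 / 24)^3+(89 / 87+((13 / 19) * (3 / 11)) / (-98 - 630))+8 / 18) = 0.48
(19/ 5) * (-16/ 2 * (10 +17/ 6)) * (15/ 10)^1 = -2926/ 5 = -585.20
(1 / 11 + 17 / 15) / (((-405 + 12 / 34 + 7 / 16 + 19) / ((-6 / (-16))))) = -6868 / 5762735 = -0.00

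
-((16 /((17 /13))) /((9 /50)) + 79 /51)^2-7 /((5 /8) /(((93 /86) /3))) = -24346659347 /5032935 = -4837.47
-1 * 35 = -35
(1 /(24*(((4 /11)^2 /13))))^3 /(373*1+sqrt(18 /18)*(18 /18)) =353829047 /1925185536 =0.18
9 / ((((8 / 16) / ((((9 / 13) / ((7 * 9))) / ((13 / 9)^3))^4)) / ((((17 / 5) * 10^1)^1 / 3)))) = 57615625442124 / 1597665278648814798241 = 0.00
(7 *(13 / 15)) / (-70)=-13 / 150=-0.09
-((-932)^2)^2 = -754507653376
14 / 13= 1.08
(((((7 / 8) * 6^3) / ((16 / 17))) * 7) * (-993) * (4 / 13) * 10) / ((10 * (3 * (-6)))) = 2481507 / 104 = 23860.64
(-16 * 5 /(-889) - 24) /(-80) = 2657 /8890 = 0.30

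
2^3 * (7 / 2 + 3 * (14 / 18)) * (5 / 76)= 175 / 57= 3.07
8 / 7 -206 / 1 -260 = -3254 / 7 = -464.86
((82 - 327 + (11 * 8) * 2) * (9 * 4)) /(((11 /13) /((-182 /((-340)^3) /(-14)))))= 104949 /108086000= 0.00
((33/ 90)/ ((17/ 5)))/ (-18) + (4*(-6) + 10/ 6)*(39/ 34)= -47045/ 1836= -25.62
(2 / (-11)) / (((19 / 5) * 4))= -5 / 418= -0.01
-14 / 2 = -7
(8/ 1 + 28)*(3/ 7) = 108/ 7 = 15.43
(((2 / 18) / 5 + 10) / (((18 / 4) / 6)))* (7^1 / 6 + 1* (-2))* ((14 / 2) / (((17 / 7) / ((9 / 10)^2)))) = -22099 / 850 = -26.00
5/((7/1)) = 5/7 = 0.71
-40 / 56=-5 / 7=-0.71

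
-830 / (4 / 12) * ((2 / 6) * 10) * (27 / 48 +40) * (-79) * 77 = 8191824025 / 4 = 2047956006.25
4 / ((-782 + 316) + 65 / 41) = -164 / 19041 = -0.01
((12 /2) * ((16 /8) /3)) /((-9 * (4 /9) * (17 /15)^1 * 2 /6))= -45 /17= -2.65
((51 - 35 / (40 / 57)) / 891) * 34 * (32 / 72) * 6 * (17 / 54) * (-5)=-1445 / 8019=-0.18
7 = 7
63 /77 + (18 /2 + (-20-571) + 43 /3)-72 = -21082 /33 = -638.85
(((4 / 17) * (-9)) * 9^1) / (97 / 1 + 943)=-81 / 4420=-0.02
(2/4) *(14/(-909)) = -7/909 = -0.01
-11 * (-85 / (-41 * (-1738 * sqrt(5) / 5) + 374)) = -7225 / 20979352 + 275315 * sqrt(5) / 20979352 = 0.03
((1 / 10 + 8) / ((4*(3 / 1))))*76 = 51.30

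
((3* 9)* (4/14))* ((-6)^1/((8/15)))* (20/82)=-6075/287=-21.17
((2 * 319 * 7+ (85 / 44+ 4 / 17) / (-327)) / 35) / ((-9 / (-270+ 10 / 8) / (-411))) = -32175585007325 / 20546064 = -1566021.84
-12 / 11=-1.09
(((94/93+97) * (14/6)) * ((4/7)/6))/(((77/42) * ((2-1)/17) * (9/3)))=619820/9207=67.32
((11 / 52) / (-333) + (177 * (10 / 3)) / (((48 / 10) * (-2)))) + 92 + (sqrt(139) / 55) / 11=sqrt(139) / 605 + 1057697 / 34632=30.56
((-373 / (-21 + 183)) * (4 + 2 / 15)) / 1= -11563 / 1215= -9.52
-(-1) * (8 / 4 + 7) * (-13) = -117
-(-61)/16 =61/16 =3.81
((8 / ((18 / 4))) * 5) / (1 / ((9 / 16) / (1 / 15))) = 75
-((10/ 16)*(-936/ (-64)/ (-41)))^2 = -0.05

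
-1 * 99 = -99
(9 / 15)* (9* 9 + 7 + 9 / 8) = 2139 / 40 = 53.48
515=515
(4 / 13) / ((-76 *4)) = -1 / 988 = -0.00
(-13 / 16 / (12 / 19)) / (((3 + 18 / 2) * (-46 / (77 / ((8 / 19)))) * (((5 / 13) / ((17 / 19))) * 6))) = 0.17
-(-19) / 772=19 / 772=0.02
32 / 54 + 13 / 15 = 197 / 135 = 1.46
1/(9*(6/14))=0.26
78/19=4.11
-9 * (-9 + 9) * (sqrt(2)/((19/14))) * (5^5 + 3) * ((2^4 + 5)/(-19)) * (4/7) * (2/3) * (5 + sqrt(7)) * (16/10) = 0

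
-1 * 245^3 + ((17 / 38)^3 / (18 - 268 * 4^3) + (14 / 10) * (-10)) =-14706139.00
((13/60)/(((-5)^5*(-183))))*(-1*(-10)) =13/3431250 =0.00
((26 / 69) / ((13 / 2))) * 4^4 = 1024 / 69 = 14.84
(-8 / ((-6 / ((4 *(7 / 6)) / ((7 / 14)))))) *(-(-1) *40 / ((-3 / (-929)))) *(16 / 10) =246632.30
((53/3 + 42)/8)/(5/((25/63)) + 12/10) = 895/1656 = 0.54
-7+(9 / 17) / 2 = -229 / 34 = -6.74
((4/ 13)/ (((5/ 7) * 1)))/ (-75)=-28/ 4875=-0.01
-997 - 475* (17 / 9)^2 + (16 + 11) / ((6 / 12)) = -213658 / 81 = -2637.75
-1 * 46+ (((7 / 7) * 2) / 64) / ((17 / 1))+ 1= -24479 / 544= -45.00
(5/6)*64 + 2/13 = 2086/39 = 53.49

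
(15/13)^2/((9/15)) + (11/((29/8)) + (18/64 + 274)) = 279.53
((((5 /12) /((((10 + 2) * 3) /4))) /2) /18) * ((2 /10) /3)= 1 /11664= 0.00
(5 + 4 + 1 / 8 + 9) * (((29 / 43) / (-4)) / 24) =-4205 / 33024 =-0.13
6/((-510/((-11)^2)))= -121/85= -1.42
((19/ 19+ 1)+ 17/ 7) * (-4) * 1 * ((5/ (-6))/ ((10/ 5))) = 155/ 21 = 7.38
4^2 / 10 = 1.60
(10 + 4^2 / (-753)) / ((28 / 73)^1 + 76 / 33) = 3016871 / 812236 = 3.71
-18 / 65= -0.28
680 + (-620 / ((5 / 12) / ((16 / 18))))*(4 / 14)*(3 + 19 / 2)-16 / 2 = -85088 / 21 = -4051.81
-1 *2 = -2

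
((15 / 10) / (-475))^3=-27 / 857375000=-0.00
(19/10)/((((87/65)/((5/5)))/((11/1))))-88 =-72.39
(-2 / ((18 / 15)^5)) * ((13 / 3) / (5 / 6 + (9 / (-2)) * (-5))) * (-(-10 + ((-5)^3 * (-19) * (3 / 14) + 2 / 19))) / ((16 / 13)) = 14020979375 / 231662592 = 60.52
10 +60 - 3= 67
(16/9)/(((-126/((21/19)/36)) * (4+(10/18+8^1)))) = -2/57969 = -0.00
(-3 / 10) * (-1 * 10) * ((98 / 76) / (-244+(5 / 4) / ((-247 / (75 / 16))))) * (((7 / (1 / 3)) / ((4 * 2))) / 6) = -26754 / 3857527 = -0.01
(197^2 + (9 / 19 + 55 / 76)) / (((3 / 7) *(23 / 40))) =206470250 / 1311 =157490.66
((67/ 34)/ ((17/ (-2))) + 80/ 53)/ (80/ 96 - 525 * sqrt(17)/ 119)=-2113452 * sqrt(17)/ 123807311 - 117414/ 36413915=-0.07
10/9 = 1.11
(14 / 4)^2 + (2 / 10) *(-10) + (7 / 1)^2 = 237 / 4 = 59.25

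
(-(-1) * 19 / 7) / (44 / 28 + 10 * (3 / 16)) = 152 / 193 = 0.79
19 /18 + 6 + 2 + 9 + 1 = 343 /18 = 19.06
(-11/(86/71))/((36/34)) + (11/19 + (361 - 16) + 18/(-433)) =4291325449/12735396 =336.96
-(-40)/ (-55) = -8/ 11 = -0.73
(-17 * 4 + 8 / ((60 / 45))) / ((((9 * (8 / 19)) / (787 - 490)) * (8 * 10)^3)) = -19437 / 2048000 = -0.01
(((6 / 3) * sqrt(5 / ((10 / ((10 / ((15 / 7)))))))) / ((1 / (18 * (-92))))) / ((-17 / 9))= 9936 * sqrt(21) / 17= 2678.38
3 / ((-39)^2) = 1 / 507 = 0.00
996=996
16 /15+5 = 91 /15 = 6.07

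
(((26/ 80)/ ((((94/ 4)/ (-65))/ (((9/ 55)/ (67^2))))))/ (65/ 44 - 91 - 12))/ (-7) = -0.00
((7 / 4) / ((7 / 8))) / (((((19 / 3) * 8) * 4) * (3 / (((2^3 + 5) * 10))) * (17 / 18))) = 585 / 1292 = 0.45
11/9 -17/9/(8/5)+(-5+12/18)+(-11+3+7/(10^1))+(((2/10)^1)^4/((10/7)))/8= -1738729/150000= -11.59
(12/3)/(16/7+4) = 7/11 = 0.64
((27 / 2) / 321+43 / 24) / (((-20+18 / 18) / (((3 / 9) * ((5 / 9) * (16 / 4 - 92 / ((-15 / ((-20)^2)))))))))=-43.92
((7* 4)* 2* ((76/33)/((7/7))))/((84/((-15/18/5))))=-0.26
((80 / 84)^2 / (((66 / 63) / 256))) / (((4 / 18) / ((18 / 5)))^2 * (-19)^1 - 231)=-55987200 / 58368541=-0.96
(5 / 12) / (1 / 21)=35 / 4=8.75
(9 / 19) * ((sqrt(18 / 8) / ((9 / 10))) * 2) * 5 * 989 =148350 / 19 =7807.89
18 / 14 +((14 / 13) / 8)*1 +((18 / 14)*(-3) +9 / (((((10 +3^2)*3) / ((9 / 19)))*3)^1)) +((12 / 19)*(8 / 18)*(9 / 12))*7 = -123283 / 131404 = -0.94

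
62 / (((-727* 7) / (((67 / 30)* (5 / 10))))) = -2077 / 152670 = -0.01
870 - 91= 779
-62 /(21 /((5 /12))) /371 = -155 /46746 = -0.00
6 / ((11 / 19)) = 114 / 11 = 10.36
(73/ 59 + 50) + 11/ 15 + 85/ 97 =4536643/ 85845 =52.85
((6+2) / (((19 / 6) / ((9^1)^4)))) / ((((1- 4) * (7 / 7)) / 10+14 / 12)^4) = 15943230000 / 542659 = 29379.83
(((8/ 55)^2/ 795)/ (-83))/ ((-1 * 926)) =32/ 92416941375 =0.00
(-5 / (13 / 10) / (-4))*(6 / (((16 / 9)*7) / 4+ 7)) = 675 / 1183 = 0.57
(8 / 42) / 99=4 / 2079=0.00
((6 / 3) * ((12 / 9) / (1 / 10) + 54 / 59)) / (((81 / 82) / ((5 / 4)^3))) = 56.35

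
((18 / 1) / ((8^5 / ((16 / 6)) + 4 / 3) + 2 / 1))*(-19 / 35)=-513 / 645295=-0.00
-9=-9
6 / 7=0.86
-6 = -6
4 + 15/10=11/2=5.50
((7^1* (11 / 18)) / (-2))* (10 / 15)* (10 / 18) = -385 / 486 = -0.79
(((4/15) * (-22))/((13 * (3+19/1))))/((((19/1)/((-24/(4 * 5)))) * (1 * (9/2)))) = 16/55575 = 0.00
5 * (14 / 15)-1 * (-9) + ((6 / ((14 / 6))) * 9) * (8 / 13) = 27.91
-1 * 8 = -8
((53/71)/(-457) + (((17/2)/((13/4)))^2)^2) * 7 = 327.51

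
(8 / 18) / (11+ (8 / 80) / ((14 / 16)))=140 / 3501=0.04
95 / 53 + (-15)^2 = 12020 / 53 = 226.79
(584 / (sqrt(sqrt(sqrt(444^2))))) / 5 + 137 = 292 * 111^(3 / 4) * sqrt(2) / 555 + 137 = 162.44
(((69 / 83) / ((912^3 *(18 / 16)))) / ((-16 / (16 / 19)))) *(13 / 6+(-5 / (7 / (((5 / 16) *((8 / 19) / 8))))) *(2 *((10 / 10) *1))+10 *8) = -0.00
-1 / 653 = -0.00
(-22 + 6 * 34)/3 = 182/3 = 60.67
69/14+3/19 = 1353/266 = 5.09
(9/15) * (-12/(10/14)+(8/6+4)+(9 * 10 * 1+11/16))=19013/400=47.53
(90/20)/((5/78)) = 351/5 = 70.20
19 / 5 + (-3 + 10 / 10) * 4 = -21 / 5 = -4.20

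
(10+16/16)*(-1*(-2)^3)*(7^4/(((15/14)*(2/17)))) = 25143272/15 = 1676218.13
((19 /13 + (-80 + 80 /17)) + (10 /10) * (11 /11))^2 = 5304.58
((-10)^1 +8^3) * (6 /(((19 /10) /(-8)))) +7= -240827 /19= -12675.11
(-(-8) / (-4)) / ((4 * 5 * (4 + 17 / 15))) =-3 / 154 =-0.02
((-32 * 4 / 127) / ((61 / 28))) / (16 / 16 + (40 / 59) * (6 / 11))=-332288 / 983869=-0.34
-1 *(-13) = 13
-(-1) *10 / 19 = 10 / 19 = 0.53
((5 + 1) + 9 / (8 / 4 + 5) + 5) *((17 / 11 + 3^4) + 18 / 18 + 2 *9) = 1247.56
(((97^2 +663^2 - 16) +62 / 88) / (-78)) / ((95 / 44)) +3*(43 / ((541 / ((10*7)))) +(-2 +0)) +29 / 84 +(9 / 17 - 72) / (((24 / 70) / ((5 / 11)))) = -14428727718971 / 5247532290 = -2749.62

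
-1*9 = -9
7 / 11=0.64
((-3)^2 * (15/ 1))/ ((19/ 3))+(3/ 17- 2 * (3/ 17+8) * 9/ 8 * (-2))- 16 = 27317/ 646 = 42.29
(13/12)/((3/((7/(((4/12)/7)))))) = 637/12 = 53.08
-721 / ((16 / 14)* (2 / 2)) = -5047 / 8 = -630.88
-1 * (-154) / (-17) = -9.06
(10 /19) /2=0.26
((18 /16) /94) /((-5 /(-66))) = 0.16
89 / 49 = 1.82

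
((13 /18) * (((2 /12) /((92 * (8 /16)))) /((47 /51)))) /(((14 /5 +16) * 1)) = 1105 /7316208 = 0.00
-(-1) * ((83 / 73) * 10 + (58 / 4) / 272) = 453637 / 39712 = 11.42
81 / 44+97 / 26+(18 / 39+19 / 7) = 35025 / 4004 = 8.75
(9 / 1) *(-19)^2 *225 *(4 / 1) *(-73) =-213459300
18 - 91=-73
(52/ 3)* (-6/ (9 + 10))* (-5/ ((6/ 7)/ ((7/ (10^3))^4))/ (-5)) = -218491/ 14250000000000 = -0.00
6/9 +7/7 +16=17.67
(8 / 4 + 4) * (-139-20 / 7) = -5958 / 7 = -851.14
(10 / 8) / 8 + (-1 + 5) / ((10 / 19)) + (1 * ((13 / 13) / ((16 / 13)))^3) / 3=487529 / 61440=7.94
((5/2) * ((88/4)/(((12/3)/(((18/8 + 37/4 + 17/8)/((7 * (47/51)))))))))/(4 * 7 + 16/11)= 1121065/1137024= 0.99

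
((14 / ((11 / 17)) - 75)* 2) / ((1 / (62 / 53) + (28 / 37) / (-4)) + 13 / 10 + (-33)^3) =3366445 / 1133480821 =0.00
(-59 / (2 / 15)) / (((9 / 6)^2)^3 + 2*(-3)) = -1888 / 23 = -82.09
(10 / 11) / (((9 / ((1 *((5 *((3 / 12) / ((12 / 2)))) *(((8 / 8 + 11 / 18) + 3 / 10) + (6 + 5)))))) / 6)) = 2905 / 1782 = 1.63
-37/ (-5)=7.40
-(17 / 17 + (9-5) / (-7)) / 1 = -3 / 7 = -0.43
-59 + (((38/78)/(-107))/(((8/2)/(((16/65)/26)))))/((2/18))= -69348419/1175395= -59.00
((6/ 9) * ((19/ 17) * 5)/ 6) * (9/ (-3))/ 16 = -95/ 816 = -0.12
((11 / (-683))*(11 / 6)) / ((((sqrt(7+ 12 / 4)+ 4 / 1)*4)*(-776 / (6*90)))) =1815 / 530008 - 1815*sqrt(10) / 2120032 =0.00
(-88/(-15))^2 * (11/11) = 7744/225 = 34.42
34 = 34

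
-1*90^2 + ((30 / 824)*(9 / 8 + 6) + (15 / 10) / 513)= -4565141747 / 563616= -8099.74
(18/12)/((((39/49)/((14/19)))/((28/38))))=4802/4693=1.02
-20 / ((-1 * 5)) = 4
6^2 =36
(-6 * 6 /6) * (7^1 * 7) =-294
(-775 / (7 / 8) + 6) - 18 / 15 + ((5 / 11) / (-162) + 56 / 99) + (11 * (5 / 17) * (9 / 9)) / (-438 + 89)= -325769740577 / 370041210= -880.36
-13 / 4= -3.25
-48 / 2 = -24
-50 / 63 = -0.79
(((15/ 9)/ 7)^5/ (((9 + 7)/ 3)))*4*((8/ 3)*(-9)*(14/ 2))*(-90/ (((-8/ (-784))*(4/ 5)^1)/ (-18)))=-937500/ 49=-19132.65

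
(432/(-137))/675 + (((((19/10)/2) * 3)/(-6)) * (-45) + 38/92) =13727881/630200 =21.78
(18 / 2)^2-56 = 25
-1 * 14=-14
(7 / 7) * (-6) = -6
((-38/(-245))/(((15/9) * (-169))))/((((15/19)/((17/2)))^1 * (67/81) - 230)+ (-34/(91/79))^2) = -497097/578922021950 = -0.00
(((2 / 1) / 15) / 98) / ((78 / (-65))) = -1 / 882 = -0.00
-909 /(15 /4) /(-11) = 1212 /55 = 22.04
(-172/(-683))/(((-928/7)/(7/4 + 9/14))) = -0.00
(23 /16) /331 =23 /5296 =0.00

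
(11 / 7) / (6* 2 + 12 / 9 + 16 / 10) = 165 / 1568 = 0.11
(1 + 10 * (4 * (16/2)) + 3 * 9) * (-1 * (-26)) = 9048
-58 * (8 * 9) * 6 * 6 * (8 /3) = -400896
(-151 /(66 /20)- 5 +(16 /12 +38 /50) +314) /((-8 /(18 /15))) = -109451 /2750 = -39.80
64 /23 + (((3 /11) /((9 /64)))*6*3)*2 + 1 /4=73725 /1012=72.85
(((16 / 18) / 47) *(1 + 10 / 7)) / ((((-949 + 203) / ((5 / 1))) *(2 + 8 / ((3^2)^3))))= -13770 / 89951561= -0.00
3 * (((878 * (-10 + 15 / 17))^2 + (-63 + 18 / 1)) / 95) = 11112285057 / 5491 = 2023727.02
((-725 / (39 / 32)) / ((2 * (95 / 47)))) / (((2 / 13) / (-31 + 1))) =545200 / 19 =28694.74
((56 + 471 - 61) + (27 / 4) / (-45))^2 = 86806489 / 400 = 217016.22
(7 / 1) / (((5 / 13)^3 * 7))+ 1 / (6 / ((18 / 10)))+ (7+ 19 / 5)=7169 / 250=28.68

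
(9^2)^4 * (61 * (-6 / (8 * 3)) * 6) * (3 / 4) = -23632649829 / 8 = -2954081228.62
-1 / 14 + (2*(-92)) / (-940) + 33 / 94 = 0.48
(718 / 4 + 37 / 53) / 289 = 19101 / 30634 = 0.62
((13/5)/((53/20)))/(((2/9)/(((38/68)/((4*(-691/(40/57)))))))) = -390/622591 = -0.00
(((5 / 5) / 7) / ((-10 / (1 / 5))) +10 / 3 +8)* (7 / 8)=11897 / 1200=9.91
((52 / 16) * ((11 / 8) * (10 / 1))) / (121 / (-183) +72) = 26169 / 41776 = 0.63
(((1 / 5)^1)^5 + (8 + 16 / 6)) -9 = 1.67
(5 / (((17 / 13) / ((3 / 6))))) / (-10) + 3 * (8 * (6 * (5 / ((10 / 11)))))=53843 / 68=791.81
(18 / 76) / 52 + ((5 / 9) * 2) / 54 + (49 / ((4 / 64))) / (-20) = -94052593 / 2400840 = -39.17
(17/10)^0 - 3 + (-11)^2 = 119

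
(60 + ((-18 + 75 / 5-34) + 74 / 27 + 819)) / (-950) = -0.89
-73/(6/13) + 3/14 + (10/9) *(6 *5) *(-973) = -228139/7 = -32591.29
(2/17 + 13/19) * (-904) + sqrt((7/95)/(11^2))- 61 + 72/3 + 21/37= -9098436/11951 + sqrt(665)/1045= -761.29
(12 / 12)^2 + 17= 18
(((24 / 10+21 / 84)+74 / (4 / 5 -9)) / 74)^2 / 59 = 27321529 / 217241681600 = 0.00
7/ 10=0.70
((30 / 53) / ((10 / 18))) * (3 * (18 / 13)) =2916 / 689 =4.23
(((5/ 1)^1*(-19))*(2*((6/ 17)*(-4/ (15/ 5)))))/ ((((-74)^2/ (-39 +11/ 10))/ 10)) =-144020/ 23273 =-6.19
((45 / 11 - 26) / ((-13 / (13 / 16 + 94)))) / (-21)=-365597 / 48048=-7.61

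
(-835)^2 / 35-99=138752 / 7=19821.71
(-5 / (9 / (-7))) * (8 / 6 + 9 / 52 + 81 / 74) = 525455 / 51948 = 10.12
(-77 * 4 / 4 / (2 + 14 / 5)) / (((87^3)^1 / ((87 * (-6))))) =385 / 30276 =0.01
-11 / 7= -1.57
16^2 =256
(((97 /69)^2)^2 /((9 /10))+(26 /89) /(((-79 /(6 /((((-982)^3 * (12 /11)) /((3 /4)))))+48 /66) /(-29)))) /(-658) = -1025110433224797780337 /155434880139398270850600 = -0.01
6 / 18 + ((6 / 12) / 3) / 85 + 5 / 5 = 227 / 170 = 1.34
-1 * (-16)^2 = -256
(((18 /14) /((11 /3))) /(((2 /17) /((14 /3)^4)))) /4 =11662 /33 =353.39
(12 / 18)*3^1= 2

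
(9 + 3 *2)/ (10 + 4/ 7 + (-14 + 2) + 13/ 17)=-1785/ 79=-22.59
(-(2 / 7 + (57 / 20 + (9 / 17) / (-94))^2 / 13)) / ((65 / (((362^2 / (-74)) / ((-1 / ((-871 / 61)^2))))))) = -3103229137514627327 / 615251941339000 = -5043.83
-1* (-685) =685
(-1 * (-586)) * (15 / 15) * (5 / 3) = 2930 / 3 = 976.67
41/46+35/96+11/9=16415/6624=2.48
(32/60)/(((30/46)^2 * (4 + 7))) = 4232/37125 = 0.11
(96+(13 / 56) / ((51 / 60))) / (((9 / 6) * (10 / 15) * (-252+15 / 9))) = -68739 / 178738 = -0.38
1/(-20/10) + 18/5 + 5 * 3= 181/10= 18.10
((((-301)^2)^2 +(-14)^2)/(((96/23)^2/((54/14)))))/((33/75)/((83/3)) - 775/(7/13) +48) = -1306271.83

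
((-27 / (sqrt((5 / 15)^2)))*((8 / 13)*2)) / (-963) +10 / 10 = 1535 / 1391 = 1.10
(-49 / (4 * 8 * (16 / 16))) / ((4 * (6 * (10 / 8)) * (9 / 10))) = -0.06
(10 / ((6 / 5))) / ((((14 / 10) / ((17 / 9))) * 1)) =2125 / 189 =11.24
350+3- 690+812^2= 659007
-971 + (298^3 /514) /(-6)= -7364539 /771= -9551.93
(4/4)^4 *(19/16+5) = 99/16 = 6.19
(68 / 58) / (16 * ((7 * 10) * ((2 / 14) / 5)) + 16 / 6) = 0.03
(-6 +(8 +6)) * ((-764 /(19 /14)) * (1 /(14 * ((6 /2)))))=-6112 /57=-107.23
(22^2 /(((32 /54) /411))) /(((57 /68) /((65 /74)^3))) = 2089578508875 /7699256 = 271400.06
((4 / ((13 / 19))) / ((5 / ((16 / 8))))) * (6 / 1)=912 / 65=14.03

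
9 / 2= 4.50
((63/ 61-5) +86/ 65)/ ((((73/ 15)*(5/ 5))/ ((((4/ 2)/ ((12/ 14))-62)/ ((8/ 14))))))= 56.73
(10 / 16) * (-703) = -3515 / 8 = -439.38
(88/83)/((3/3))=88/83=1.06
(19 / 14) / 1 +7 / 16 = 201 / 112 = 1.79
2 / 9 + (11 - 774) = -6865 / 9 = -762.78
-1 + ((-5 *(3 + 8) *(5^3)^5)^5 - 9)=-13321826483227766006571524126655958752962760627269744873046885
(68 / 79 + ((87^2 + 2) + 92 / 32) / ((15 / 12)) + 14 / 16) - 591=17284681 / 3160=5469.84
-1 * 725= -725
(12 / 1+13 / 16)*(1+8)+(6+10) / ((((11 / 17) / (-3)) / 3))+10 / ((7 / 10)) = -114511 / 1232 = -92.95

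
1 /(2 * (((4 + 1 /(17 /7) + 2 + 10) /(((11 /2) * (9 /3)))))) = 187 /372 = 0.50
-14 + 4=-10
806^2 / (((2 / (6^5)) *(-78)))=-32381856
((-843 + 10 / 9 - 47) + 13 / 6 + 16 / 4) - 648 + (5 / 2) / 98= -2700149 / 1764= -1530.70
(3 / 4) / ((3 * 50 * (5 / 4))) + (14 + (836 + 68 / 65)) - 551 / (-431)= 1193899253 / 1400750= 852.33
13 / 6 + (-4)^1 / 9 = 31 / 18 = 1.72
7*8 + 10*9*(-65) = -5794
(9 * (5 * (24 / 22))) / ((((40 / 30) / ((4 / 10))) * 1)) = 162 / 11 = 14.73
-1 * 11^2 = -121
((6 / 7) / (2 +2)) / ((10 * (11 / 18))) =27 / 770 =0.04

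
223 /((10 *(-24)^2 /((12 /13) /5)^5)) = 0.00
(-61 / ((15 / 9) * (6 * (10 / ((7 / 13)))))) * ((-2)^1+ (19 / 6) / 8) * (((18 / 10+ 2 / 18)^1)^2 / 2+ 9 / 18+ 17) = 2573472209 / 252720000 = 10.18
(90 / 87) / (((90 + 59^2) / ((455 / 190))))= 1365 / 1967621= 0.00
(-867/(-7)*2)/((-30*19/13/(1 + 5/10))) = -11271/1330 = -8.47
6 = 6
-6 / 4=-1.50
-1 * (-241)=241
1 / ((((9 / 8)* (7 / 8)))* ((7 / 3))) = 64 / 147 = 0.44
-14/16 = -7/8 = -0.88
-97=-97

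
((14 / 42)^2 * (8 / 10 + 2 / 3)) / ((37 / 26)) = 572 / 4995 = 0.11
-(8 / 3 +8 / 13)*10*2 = -2560 / 39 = -65.64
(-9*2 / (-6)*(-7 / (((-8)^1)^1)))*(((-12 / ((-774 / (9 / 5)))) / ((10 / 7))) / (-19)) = -441 / 163400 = -0.00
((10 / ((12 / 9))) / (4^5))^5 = 759375 / 36028797018963968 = 0.00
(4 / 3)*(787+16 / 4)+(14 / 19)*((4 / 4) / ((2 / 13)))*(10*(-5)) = 46466 / 57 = 815.19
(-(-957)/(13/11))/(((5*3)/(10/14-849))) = -20836442/455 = -45794.38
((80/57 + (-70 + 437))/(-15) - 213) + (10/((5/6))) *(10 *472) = 56402.44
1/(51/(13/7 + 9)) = 76/357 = 0.21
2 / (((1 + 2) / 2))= 4 / 3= 1.33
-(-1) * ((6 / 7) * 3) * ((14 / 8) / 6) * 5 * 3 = 45 / 4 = 11.25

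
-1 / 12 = -0.08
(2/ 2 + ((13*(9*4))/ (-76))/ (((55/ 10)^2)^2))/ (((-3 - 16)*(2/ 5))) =-1381535/ 10570802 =-0.13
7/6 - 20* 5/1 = -593/6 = -98.83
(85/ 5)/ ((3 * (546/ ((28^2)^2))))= 746368/ 117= 6379.21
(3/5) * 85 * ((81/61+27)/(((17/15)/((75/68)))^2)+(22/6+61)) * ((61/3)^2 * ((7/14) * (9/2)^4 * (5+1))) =93281510508849/39304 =2373333770.32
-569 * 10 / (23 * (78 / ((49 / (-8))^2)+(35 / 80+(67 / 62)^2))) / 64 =-1312888409 / 1251392050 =-1.05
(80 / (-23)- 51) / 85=-1253 / 1955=-0.64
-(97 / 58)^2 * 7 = -65863 / 3364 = -19.58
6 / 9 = 2 / 3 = 0.67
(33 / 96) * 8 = 11 / 4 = 2.75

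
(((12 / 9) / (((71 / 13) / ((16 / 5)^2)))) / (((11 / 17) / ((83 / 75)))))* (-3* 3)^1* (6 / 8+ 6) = -126786816 / 488125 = -259.74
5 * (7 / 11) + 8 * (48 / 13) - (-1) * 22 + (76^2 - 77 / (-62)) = 51706177 / 8866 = 5831.96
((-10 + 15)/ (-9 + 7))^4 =625/ 16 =39.06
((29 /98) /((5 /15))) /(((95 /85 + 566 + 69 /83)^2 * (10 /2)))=173210127 /314679711754240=0.00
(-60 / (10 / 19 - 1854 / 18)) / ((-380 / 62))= -62 / 649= -0.10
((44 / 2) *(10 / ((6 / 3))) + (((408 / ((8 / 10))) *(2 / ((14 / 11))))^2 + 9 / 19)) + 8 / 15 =8971098713 / 13965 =642398.76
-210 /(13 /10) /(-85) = 420 /221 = 1.90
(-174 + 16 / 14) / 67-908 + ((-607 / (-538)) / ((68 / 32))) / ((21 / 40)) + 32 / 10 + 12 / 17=-4162303762 / 4595865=-905.66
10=10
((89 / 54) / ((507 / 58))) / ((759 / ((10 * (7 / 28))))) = 12905 / 20779902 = 0.00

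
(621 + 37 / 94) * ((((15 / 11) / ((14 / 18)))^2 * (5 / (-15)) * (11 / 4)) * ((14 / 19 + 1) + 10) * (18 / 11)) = -712177577775 / 21178388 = -33627.56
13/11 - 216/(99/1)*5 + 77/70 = -949/110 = -8.63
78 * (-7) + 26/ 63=-34372/ 63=-545.59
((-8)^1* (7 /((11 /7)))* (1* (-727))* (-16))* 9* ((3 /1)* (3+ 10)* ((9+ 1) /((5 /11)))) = -3200940288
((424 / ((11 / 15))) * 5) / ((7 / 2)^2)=127200 / 539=235.99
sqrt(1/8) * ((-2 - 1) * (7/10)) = -0.74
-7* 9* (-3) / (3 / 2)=126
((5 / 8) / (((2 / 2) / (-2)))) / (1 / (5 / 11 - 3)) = 35 / 11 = 3.18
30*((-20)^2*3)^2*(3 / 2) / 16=4050000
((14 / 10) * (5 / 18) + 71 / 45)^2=3481 / 900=3.87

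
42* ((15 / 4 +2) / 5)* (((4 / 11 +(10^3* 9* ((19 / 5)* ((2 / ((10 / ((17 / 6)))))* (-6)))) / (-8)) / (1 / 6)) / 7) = 601764.05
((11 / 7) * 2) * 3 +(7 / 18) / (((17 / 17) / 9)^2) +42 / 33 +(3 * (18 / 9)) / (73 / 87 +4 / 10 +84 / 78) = 1843727 / 41162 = 44.79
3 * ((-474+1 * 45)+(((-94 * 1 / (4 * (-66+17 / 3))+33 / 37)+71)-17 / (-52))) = -372333795 / 348244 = -1069.18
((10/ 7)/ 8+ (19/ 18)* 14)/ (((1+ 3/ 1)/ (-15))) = -18845/ 336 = -56.09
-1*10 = -10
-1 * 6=-6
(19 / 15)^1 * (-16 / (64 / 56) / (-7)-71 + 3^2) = -76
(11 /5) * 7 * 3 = 231 /5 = 46.20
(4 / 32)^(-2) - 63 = 1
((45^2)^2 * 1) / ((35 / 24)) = 19683000 / 7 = 2811857.14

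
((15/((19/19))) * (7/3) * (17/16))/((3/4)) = 595/12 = 49.58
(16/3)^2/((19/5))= 1280/171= 7.49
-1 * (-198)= 198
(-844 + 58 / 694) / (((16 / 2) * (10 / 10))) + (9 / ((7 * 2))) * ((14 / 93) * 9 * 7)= -8553345 / 86056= -99.39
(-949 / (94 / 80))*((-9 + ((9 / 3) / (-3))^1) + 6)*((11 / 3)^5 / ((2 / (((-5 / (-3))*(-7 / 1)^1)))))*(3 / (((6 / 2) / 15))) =-2139723586000 / 11421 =-187349933.11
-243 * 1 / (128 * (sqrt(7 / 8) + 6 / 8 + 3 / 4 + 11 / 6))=-3645 / 5896 + 2187 * sqrt(14) / 47168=-0.44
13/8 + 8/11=207/88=2.35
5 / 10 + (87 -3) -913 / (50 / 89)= -38516 / 25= -1540.64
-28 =-28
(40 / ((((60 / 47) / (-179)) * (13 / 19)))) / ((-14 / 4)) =639388 / 273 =2342.08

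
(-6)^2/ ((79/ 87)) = 39.65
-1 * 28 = -28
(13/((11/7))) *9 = 819/11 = 74.45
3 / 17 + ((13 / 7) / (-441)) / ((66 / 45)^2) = 492511 / 2822204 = 0.17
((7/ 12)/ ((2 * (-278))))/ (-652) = 7/ 4350144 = 0.00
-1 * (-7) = 7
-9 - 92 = -101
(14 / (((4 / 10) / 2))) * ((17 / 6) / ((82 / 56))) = 16660 / 123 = 135.45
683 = 683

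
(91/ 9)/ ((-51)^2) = 91/ 23409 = 0.00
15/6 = 5/2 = 2.50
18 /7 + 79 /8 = 697 /56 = 12.45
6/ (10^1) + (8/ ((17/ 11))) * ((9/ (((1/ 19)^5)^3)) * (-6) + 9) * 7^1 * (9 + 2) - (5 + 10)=-27774175523696540983682784/ 85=-326755006161135776278621.00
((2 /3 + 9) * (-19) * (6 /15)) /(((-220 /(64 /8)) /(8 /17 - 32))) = -1181344 /14025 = -84.23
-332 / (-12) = 83 / 3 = 27.67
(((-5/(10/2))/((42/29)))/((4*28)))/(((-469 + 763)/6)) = -0.00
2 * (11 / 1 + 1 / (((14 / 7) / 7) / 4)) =50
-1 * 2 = -2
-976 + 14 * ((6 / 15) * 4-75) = -2003.60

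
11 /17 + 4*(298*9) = 182387 /17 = 10728.65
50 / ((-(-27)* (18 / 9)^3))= 25 / 108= 0.23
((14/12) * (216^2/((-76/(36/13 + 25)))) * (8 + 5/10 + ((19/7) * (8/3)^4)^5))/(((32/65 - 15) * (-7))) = -2169608316701558394586575460/227415841391907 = -9540269065788.87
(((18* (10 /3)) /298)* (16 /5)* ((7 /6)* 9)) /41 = 1008 /6109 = 0.17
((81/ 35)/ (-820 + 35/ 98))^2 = 36/ 4515625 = 0.00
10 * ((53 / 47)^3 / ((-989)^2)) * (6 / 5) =1786524 / 101551456583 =0.00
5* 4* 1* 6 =120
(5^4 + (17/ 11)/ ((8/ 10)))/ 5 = 5517/ 44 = 125.39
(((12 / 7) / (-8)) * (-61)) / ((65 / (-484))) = -44286 / 455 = -97.33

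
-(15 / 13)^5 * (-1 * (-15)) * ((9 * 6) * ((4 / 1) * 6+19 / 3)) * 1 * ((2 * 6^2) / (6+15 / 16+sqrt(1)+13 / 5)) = -2755620000000 / 8025641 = -343352.01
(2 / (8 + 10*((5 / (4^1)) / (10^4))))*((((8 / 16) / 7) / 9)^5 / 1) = 50 / 6352586311743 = 0.00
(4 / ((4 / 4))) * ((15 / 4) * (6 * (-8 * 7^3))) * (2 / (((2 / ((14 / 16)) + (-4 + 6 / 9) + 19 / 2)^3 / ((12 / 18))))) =-545.29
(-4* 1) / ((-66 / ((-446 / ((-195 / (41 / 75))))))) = 36572 / 482625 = 0.08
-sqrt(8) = -2*sqrt(2) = -2.83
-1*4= -4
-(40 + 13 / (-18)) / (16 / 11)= -7777 / 288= -27.00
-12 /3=-4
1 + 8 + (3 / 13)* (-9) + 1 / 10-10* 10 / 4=-2337 / 130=-17.98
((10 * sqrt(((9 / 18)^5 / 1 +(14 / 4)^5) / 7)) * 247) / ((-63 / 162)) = -22230 * sqrt(14707) / 49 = -55018.08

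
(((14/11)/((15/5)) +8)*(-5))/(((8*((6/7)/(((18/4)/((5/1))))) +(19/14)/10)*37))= -194600/1325599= -0.15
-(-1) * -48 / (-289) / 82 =24 / 11849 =0.00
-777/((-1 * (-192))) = -259/64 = -4.05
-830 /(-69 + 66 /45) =12450 /1013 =12.29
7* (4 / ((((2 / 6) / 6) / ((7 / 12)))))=294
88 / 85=1.04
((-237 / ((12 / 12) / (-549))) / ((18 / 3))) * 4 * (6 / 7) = 520452 / 7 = 74350.29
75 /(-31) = -75 /31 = -2.42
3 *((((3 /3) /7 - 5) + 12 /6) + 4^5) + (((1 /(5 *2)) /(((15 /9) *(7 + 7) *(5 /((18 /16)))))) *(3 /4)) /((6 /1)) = 686208027 /224000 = 3063.43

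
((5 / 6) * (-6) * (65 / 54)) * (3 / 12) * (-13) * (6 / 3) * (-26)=-54925 / 54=-1017.13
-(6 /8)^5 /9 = -27 /1024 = -0.03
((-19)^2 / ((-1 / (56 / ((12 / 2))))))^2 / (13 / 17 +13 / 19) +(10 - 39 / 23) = 189758524087 / 24219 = 7835109.79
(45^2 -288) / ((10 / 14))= 12159 / 5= 2431.80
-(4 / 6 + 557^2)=-930749 / 3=-310249.67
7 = 7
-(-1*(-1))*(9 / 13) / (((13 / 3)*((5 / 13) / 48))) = -1296 / 65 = -19.94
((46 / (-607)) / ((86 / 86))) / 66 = -23 / 20031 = -0.00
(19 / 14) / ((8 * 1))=19 / 112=0.17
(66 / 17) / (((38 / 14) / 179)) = 82698 / 323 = 256.03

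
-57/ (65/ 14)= -798/ 65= -12.28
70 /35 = 2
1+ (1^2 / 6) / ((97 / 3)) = 1.01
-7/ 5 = -1.40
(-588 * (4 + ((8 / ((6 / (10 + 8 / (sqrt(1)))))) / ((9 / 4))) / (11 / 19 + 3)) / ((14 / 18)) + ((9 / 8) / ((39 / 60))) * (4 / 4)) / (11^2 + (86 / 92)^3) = -113481462996 / 2620433023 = -43.31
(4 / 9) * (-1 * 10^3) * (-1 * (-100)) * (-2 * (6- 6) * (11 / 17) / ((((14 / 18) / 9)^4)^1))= 0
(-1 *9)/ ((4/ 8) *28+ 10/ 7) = -7/ 12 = -0.58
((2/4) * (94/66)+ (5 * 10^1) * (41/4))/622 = 8468/10263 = 0.83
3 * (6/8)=9/4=2.25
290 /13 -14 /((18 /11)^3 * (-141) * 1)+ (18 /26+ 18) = 16866713 /411156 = 41.02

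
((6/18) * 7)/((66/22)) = 7/9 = 0.78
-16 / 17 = -0.94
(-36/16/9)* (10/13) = -5/26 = -0.19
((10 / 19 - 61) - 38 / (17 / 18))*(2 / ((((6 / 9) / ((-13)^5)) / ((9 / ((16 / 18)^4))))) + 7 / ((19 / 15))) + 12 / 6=40651327087574605 / 25137152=1617181098.62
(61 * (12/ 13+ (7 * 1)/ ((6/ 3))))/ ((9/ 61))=427915/ 234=1828.70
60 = 60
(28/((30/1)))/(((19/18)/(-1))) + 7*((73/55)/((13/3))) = 3423/2717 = 1.26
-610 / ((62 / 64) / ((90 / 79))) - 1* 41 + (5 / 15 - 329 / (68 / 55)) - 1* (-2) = -510648877 / 499596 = -1022.12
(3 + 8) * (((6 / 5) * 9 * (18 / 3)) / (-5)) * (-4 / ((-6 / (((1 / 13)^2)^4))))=-2376 / 20393268025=-0.00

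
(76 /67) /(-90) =-38 /3015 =-0.01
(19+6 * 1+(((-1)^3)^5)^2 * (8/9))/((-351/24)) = -1864/1053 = -1.77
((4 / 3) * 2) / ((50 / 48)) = 64 / 25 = 2.56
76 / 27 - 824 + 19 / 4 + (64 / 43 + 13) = -3724241 / 4644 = -801.95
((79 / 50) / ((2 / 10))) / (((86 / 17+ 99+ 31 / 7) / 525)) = 197421 / 5164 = 38.23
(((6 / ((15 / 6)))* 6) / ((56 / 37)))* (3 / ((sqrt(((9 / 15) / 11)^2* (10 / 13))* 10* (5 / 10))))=3663* sqrt(130) / 350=119.33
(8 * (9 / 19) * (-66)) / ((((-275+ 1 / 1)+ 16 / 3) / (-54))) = -384912 / 7657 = -50.27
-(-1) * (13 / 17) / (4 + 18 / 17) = 13 / 86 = 0.15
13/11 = 1.18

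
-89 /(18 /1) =-89 /18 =-4.94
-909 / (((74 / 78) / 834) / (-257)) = 7598496438 / 37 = 205364768.59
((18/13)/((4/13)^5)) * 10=5020.49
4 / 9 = 0.44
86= 86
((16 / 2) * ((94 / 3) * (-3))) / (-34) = 376 / 17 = 22.12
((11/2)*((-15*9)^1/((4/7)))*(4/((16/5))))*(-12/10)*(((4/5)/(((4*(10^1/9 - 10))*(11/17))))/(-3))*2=28917/640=45.18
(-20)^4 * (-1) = -160000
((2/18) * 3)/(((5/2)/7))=14/15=0.93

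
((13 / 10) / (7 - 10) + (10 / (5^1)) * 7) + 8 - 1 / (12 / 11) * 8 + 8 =667 / 30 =22.23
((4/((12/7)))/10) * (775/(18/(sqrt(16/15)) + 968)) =2100560/11240643 - 3255 * sqrt(15)/3746881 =0.18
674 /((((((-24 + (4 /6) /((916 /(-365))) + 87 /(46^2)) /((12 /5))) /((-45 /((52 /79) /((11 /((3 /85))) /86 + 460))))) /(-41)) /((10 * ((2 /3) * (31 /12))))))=-29419181937437435700 /19685190031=-1494483004.28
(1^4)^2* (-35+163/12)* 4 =-257/3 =-85.67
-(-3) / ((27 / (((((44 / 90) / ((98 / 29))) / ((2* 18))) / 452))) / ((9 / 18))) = 319 / 645835680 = 0.00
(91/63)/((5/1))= 13/45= 0.29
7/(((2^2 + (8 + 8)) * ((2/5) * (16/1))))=0.05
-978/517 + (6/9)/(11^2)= -32180/17061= -1.89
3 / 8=0.38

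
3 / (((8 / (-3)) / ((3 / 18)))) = -3 / 16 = -0.19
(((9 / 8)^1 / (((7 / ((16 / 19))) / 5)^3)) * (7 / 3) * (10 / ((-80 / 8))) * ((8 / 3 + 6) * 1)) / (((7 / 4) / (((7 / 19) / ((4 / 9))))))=-2.35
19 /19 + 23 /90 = 113 /90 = 1.26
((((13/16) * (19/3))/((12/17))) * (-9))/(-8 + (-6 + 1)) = 323/64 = 5.05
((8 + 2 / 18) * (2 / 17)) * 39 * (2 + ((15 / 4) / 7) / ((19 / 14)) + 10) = 148993 / 323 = 461.28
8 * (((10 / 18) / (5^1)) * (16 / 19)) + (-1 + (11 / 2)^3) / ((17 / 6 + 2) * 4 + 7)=7.03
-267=-267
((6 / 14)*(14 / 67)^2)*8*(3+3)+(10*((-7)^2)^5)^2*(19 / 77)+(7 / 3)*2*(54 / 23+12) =2236113289288019778173656 / 1135717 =1968900077473542949.67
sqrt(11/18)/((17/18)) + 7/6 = 1.99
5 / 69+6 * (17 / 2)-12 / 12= 3455 / 69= 50.07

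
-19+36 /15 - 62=-393 /5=-78.60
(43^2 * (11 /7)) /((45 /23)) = 467797 /315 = 1485.07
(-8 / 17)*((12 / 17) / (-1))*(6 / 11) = 576 / 3179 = 0.18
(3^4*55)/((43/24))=106920/43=2486.51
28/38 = 0.74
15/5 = 3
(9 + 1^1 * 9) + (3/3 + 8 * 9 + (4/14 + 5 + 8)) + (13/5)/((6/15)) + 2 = 1579/14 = 112.79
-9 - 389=-398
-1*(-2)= 2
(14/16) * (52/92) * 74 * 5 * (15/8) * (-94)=-32251.83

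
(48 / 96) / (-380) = -1 / 760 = -0.00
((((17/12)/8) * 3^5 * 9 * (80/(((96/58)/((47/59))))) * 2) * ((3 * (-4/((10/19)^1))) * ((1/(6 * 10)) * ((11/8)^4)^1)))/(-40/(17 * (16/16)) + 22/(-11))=26627127250779/2861301760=9305.95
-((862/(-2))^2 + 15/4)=-743059/4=-185764.75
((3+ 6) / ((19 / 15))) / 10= 27 / 38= 0.71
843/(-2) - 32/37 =-31255/74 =-422.36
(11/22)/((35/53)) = 53/70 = 0.76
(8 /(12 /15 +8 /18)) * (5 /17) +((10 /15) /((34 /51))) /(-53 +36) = 218 /119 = 1.83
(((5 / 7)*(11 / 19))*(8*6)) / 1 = 2640 / 133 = 19.85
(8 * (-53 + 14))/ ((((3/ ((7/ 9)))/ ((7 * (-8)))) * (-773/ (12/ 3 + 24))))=-1141504/ 6957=-164.08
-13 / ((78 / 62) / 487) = -15097 / 3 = -5032.33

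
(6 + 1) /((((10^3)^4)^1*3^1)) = 7 /3000000000000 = 0.00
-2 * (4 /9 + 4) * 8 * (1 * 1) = -640 /9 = -71.11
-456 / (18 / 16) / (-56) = 152 / 21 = 7.24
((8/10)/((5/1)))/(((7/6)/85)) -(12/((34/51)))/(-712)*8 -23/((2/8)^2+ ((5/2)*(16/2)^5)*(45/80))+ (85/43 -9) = 477543645296/98755103545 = 4.84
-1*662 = -662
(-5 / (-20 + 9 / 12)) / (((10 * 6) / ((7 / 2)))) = 1 / 66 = 0.02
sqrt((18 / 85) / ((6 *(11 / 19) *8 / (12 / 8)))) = 3 *sqrt(17765) / 3740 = 0.11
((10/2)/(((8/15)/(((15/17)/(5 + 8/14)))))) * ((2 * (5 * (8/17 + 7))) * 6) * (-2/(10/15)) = -15001875/7514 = -1996.52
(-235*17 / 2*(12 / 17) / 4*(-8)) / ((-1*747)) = -940 / 249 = -3.78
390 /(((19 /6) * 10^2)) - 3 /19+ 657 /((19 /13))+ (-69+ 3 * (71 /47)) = 90741 /235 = 386.13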